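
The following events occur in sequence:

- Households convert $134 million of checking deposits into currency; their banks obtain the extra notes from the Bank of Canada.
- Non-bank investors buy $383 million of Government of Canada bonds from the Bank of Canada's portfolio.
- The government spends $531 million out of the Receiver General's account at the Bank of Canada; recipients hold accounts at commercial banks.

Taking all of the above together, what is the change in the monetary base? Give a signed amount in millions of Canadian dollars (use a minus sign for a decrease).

+$148 million

Bank of Canada balance sheet:
  Assets:      Securities −$383M
  Liabilities: Bank reserves +$14M, Currency in circulation +$134M, Government deposits −$531M
Commercial banking system:
  Assets:      Reserves at CB +$14M
  Liabilities: Checkable deposits +$14M
Monetary base = currency + reserves: +$134M + (+$14M) = +$148 million.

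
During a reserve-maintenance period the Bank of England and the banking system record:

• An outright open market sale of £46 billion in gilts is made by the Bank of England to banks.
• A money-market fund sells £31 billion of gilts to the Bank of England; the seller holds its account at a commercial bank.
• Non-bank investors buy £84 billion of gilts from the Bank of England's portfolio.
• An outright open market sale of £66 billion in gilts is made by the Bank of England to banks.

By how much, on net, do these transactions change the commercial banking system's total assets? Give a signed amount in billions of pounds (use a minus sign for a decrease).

Bank of England balance sheet:
  Assets:      Securities −£165B
  Liabilities: Bank reserves −£165B
Commercial banking system:
  Assets:      Reserves at CB −£165B, Securities +£112B
  Liabilities: Checkable deposits −£53B
Change in total bank assets = -£53 billion.

-£53 billion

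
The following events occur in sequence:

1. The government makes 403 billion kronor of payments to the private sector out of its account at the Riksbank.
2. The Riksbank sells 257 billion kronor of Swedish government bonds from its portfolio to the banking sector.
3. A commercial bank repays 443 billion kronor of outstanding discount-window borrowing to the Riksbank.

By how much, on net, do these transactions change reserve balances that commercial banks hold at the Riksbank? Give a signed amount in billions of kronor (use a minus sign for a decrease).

-297 billion

Riksbank balance sheet:
  Assets:      Securities −257B, Loans to banks −443B
  Liabilities: Bank reserves −297B, Government deposits −403B
Commercial banking system:
  Assets:      Reserves at CB −297B, Securities +257B
  Liabilities: Checkable deposits +403B, Borrowings from CB −443B
So the change in reserve balances that commercial banks hold at the Riksbank is -297 billion.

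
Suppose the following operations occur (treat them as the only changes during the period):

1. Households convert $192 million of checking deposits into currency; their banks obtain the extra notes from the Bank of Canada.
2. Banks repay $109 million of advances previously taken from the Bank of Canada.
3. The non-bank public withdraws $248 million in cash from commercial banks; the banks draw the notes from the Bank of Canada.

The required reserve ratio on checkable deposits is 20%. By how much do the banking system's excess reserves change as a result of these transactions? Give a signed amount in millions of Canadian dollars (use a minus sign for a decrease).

Currency withdrawal $192 million: reserves −$192M, deposits −$192M.
Discount-window repayment $109 million: reserves −$109M, deposits 0.
Currency withdrawal $248 million: reserves −$248M, deposits −$248M.
Totals: Δreserves = −$549M, Δdeposits = −$440M.
Δrequired reserves = 20% × −$440M = −$88M.
Δexcess reserves = Δreserves − Δrequired = −$549M − (−$88M) = -$461 million.

-$461 million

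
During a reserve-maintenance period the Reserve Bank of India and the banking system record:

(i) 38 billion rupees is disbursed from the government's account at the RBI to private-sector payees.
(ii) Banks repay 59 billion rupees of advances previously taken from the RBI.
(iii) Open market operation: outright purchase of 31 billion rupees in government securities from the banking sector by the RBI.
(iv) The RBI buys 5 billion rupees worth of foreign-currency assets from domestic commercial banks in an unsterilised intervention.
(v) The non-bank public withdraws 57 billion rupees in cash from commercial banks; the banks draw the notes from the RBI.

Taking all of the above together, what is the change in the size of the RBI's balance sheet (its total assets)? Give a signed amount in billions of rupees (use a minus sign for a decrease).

-23 billion

RBI balance sheet:
  Assets:      Securities +31B, Loans to banks −59B, Foreign assets +5B
  Liabilities: Bank reserves −42B, Currency in circulation +57B, Government deposits −38B
Commercial banking system:
  Assets:      Reserves at CB −42B, Securities −31B, Foreign assets −5B
  Liabilities: Checkable deposits −19B, Borrowings from CB −59B
Change in total RBI assets = -23 billion.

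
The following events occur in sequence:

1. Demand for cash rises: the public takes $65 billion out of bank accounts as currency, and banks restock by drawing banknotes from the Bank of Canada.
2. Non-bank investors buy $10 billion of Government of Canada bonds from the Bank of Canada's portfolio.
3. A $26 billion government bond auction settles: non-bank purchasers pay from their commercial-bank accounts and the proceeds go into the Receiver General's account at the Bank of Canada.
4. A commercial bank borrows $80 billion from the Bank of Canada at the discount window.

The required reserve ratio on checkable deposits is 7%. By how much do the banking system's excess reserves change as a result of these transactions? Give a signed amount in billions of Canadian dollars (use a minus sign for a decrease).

-$13.93 billion

Currency withdrawal $65 billion: reserves −$65B, deposits −$65B.
Asset sale (to non-banks) $10 billion: reserves −$10B, deposits −$10B.
Government account inflow $26 billion: reserves −$26B, deposits −$26B.
Discount-window loan $80 billion: reserves +$80B, deposits 0.
Totals: Δreserves = −$21B, Δdeposits = −$101B.
Δrequired reserves = 7% × −$101B = −$7.07B.
Δexcess reserves = Δreserves − Δrequired = −$21B − (−$7.07B) = -$13.93 billion.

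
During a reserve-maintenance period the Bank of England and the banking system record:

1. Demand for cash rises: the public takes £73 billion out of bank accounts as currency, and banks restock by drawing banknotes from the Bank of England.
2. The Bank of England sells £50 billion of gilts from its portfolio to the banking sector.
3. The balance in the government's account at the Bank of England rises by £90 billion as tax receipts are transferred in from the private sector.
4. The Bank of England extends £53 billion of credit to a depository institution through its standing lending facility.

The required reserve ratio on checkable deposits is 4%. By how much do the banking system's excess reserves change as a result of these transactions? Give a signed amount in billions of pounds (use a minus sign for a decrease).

Currency withdrawal £73 billion: reserves −£73B, deposits −£73B.
OMO sale (to banks) £50 billion: reserves −£50B, deposits 0.
Government account inflow £90 billion: reserves −£90B, deposits −£90B.
Discount-window loan £53 billion: reserves +£53B, deposits 0.
Totals: Δreserves = −£160B, Δdeposits = −£163B.
Δrequired reserves = 4% × −£163B = −£6.52B.
Δexcess reserves = Δreserves − Δrequired = −£160B − (−£6.52B) = -£153.48 billion.

-£153.48 billion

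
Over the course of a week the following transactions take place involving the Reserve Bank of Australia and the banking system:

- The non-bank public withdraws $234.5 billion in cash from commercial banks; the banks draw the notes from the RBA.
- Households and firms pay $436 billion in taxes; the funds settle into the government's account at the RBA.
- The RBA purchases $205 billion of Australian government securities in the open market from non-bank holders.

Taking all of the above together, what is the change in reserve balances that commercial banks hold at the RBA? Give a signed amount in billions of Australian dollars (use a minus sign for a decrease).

-$465.5 billion

Currency withdrawal $234.5 billion: banks swap reserves for currency → −$234.5B.
Government account inflow $436 billion: funds move from bank reserves into the government account → −$436B.
Asset purchase (from non-banks) $205 billion: the RBA pays by crediting reserve accounts → +$205B.
Net: −234.5 − 436 + 205 = -$465.5 billion.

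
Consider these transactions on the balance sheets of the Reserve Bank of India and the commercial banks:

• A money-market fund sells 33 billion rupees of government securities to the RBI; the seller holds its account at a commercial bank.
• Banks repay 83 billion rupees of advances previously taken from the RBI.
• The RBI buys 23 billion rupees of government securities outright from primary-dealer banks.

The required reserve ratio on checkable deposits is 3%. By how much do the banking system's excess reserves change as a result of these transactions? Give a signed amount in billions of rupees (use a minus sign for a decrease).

Asset purchase (from non-banks) 33 billion rupees: reserves +33B, deposits +33B.
Discount-window repayment 83 billion rupees: reserves −83B, deposits 0.
OMO purchase (from banks) 23 billion rupees: reserves +23B, deposits 0.
Totals: Δreserves = −27B, Δdeposits = +33B.
Δrequired reserves = 3% × +33B = +0.99B.
Δexcess reserves = Δreserves − Δrequired = −27B − (+0.99B) = -27.99 billion.

-27.99 billion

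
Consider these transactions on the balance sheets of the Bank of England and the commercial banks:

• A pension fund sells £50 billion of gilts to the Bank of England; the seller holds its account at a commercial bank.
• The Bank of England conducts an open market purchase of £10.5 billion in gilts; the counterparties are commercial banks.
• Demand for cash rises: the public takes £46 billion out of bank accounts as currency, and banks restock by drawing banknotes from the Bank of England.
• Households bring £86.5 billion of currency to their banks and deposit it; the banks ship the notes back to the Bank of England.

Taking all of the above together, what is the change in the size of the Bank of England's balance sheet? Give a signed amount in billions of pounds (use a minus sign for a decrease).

+£60.5 billion

Bank of England balance sheet:
  Assets:      Securities +£60.5B
  Liabilities: Bank reserves +£101B, Currency in circulation −£40.5B
Commercial banking system:
  Assets:      Reserves at CB +£101B, Securities −£10.5B
  Liabilities: Checkable deposits +£90.5B
Change in total Bank of England assets = +£60.5 billion.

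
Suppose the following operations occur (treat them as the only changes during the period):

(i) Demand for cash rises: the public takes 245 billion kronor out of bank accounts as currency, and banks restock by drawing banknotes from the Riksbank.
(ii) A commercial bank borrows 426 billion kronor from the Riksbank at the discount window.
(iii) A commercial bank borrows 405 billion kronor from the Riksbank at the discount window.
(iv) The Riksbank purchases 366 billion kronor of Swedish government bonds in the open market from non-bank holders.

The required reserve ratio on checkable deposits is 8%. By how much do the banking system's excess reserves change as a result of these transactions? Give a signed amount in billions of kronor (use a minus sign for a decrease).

+942.32 billion

Currency withdrawal 245 billion kronor: reserves −245B, deposits −245B.
Discount-window loan 426 billion kronor: reserves +426B, deposits 0.
Discount-window loan 405 billion kronor: reserves +405B, deposits 0.
Asset purchase (from non-banks) 366 billion kronor: reserves +366B, deposits +366B.
Totals: Δreserves = +952B, Δdeposits = +121B.
Δrequired reserves = 8% × +121B = +9.68B.
Δexcess reserves = Δreserves − Δrequired = +952B − (+9.68B) = +942.32 billion.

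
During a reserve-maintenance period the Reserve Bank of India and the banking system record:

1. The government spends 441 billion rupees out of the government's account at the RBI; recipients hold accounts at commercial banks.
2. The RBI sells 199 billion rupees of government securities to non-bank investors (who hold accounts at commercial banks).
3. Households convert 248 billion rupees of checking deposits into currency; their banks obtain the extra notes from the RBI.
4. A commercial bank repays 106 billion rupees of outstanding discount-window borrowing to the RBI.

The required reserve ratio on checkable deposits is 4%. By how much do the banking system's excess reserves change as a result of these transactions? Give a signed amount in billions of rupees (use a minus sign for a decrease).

Government spending 441 billion rupees: reserves +441B, deposits +441B.
Asset sale (to non-banks) 199 billion rupees: reserves −199B, deposits −199B.
Currency withdrawal 248 billion rupees: reserves −248B, deposits −248B.
Discount-window repayment 106 billion rupees: reserves −106B, deposits 0.
Totals: Δreserves = −112B, Δdeposits = −6B.
Δrequired reserves = 4% × −6B = −0.24B.
Δexcess reserves = Δreserves − Δrequired = −112B − (−0.24B) = -111.76 billion.

-111.76 billion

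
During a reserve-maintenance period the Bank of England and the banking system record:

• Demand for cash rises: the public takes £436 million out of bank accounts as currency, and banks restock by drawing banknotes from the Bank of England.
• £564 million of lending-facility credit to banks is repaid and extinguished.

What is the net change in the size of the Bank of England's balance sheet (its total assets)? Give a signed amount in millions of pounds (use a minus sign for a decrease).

Currency withdrawal £436 million: only the composition of liabilities changes → 0.
Discount-window repayment £564 million: a Bank of England asset is shed → −£564M.
Net: 0 − 564 = -£564 million.

-£564 million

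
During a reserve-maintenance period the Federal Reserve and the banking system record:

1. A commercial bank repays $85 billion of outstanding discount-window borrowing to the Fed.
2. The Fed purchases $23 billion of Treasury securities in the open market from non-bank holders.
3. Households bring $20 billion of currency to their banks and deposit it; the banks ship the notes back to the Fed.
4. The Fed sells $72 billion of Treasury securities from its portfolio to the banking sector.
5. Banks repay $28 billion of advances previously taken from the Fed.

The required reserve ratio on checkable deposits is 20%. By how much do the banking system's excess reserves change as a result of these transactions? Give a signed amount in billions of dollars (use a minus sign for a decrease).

-$150.6 billion

Discount-window repayment $85 billion: reserves −$85B, deposits 0.
Asset purchase (from non-banks) $23 billion: reserves +$23B, deposits +$23B.
Currency deposit $20 billion: reserves +$20B, deposits +$20B.
OMO sale (to banks) $72 billion: reserves −$72B, deposits 0.
Discount-window repayment $28 billion: reserves −$28B, deposits 0.
Totals: Δreserves = −$142B, Δdeposits = +$43B.
Δrequired reserves = 20% × +$43B = +$8.6B.
Δexcess reserves = Δreserves − Δrequired = −$142B − (+$8.6B) = -$150.6 billion.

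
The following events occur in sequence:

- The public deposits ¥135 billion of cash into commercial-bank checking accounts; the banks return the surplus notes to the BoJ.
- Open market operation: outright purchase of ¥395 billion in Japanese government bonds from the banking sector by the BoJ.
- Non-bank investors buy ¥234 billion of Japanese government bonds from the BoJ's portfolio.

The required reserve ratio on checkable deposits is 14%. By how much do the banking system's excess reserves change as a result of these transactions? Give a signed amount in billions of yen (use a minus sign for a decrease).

+¥309.86 billion

Currency deposit ¥135 billion: reserves +¥135B, deposits +¥135B.
OMO purchase (from banks) ¥395 billion: reserves +¥395B, deposits 0.
Asset sale (to non-banks) ¥234 billion: reserves −¥234B, deposits −¥234B.
Totals: Δreserves = +¥296B, Δdeposits = −¥99B.
Δrequired reserves = 14% × −¥99B = −¥13.86B.
Δexcess reserves = Δreserves − Δrequired = +¥296B − (−¥13.86B) = +¥309.86 billion.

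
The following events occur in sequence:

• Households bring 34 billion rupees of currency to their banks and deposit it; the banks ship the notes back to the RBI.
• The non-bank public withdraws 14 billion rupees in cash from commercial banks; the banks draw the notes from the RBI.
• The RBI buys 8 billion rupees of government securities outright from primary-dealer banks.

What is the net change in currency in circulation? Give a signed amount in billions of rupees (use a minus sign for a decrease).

Currency deposit 34 billion rupees: notes return to the central bank → −34B.
Currency withdrawal 14 billion rupees: notes leave the central bank → +14B.
OMO purchase (from banks) 8 billion rupees: no currency enters or leaves circulation → 0.
Net: −34 + 14 + 0 = -20 billion.

-20 billion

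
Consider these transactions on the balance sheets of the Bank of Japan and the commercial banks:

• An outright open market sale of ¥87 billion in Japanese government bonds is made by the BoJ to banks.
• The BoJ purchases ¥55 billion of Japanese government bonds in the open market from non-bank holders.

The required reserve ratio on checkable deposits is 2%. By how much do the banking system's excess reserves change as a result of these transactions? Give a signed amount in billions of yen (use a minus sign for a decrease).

-¥33.1 billion

OMO sale (to banks) ¥87 billion: reserves −¥87B, deposits 0.
Asset purchase (from non-banks) ¥55 billion: reserves +¥55B, deposits +¥55B.
Totals: Δreserves = −¥32B, Δdeposits = +¥55B.
Δrequired reserves = 2% × +¥55B = +¥1.1B.
Δexcess reserves = Δreserves − Δrequired = −¥32B − (+¥1.1B) = -¥33.1 billion.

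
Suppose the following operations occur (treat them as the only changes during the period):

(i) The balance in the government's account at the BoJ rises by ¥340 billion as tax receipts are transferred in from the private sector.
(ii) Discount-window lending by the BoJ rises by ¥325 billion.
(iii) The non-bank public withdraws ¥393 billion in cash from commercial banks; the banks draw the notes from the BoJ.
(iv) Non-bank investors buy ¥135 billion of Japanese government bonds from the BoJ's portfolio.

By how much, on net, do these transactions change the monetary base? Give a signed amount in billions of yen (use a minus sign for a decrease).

BoJ balance sheet:
  Assets:      Securities −¥135B, Loans to banks +¥325B
  Liabilities: Bank reserves −¥543B, Currency in circulation +¥393B, Government deposits +¥340B
Commercial banking system:
  Assets:      Reserves at CB −¥543B
  Liabilities: Checkable deposits −¥868B, Borrowings from CB +¥325B
Monetary base = currency + reserves: +¥393B + (−¥543B) = -¥150 billion.

-¥150 billion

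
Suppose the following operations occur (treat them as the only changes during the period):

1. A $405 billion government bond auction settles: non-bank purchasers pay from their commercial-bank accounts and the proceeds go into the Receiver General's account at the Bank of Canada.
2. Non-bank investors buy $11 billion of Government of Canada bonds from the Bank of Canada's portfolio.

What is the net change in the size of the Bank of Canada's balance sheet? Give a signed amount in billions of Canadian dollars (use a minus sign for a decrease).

Bank of Canada balance sheet:
  Assets:      Securities −$11B
  Liabilities: Bank reserves −$416B, Government deposits +$405B
Change in total Bank of Canada assets = -$11 billion.

-$11 billion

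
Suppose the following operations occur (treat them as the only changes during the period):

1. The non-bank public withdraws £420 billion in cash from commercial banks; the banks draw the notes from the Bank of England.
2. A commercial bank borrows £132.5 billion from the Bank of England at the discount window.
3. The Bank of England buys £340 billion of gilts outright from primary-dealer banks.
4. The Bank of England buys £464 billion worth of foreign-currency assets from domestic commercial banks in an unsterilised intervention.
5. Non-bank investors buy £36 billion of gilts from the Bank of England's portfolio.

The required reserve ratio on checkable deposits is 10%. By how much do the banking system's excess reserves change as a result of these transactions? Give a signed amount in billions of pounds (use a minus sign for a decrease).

Currency withdrawal £420 billion: reserves −£420B, deposits −£420B.
Discount-window loan £132.5 billion: reserves +£132.5B, deposits 0.
OMO purchase (from banks) £340 billion: reserves +£340B, deposits 0.
FX purchase £464 billion: reserves +£464B, deposits 0.
Asset sale (to non-banks) £36 billion: reserves −£36B, deposits −£36B.
Totals: Δreserves = +£480.5B, Δdeposits = −£456B.
Δrequired reserves = 10% × −£456B = −£45.6B.
Δexcess reserves = Δreserves − Δrequired = +£480.5B − (−£45.6B) = +£526.1 billion.

+£526.1 billion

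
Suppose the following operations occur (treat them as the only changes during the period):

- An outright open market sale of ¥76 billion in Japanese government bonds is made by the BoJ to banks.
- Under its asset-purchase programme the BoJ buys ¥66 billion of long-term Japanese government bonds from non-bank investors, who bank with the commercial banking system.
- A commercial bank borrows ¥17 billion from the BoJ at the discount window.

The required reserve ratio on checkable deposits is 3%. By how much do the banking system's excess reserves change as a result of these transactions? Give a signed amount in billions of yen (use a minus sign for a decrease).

OMO sale (to banks) ¥76 billion: reserves −¥76B, deposits 0.
Asset purchase (from non-banks) ¥66 billion: reserves +¥66B, deposits +¥66B.
Discount-window loan ¥17 billion: reserves +¥17B, deposits 0.
Totals: Δreserves = +¥7B, Δdeposits = +¥66B.
Δrequired reserves = 3% × +¥66B = +¥1.98B.
Δexcess reserves = Δreserves − Δrequired = +¥7B − (+¥1.98B) = +¥5.02 billion.

+¥5.02 billion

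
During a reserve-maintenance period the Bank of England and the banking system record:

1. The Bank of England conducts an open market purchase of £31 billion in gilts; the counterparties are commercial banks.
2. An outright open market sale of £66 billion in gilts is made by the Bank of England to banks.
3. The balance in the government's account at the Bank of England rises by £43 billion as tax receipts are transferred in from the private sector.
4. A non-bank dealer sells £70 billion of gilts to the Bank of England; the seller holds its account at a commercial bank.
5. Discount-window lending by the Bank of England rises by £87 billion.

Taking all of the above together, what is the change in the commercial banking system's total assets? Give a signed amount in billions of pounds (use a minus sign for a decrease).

OMO purchase (from banks) £31 billion: just an asset swap on bank balance sheets → 0.
OMO sale (to banks) £66 billion: just an asset swap on bank balance sheets → 0.
Government account inflow £43 billion: bank balance sheets shrink → −£43B.
Asset purchase (from non-banks) £70 billion: bank balance sheets expand → +£70B.
Discount-window loan £87 billion: bank balance sheets expand → +£87B.
Net: 0 + 0 − 43 + 70 + 87 = +£114 billion.

+£114 billion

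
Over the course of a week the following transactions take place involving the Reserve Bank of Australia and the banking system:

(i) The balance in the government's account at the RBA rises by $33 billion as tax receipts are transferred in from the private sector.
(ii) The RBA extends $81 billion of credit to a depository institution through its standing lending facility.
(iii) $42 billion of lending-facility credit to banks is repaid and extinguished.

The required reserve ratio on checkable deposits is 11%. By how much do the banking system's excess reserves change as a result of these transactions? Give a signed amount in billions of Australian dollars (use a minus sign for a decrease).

+$9.63 billion

Government account inflow $33 billion: reserves −$33B, deposits −$33B.
Discount-window loan $81 billion: reserves +$81B, deposits 0.
Discount-window repayment $42 billion: reserves −$42B, deposits 0.
Totals: Δreserves = +$6B, Δdeposits = −$33B.
Δrequired reserves = 11% × −$33B = −$3.63B.
Δexcess reserves = Δreserves − Δrequired = +$6B − (−$3.63B) = +$9.63 billion.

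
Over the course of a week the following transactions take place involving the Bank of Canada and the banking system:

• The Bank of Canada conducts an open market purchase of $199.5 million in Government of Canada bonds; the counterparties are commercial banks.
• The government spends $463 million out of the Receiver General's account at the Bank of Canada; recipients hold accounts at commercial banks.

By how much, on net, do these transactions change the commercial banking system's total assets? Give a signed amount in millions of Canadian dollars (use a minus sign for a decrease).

OMO purchase (from banks) $199.5 million: just an asset swap on bank balance sheets → 0.
Government spending $463 million: bank balance sheets expand → +$463M.
Net: 0 + 463 = +$463 million.

+$463 million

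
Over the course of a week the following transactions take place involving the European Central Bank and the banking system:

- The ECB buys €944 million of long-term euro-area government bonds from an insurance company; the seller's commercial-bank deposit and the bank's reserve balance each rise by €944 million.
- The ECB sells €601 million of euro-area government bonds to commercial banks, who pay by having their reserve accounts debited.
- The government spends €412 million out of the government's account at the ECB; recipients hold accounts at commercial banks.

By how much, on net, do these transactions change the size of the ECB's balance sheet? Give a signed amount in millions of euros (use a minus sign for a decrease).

Asset purchase (from non-banks) €944 million: an ECB asset is acquired → +€944M.
OMO sale (to banks) €601 million: an ECB asset is shed → −€601M.
Government spending €412 million: only the composition of liabilities changes → 0.
Net: 944 − 601 + 0 = +€343 million.

+€343 million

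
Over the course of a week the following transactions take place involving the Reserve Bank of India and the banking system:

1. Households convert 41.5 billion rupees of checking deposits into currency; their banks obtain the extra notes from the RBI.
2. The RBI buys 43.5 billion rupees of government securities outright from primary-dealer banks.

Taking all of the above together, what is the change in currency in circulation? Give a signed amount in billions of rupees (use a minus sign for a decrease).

+41.5 billion

Currency withdrawal 41.5 billion rupees: notes leave the central bank → +41.5B.
OMO purchase (from banks) 43.5 billion rupees: no currency enters or leaves circulation → 0.
Net: 41.5 + 0 = +41.5 billion.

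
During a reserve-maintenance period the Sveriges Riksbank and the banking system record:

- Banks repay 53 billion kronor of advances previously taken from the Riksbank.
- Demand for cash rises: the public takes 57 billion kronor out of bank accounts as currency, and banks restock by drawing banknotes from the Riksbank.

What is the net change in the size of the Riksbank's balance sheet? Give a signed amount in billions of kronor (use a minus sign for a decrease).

-53 billion

Discount-window repayment 53 billion kronor: a Riksbank asset is shed → −53B.
Currency withdrawal 57 billion kronor: only the composition of liabilities changes → 0.
Net: −53 + 0 = -53 billion.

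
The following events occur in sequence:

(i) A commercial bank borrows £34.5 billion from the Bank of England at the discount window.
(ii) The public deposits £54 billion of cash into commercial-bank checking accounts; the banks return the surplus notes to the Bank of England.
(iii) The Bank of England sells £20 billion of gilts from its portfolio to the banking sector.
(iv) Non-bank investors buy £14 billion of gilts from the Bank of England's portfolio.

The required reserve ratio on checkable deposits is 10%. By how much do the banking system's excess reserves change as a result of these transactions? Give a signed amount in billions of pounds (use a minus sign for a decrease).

Discount-window loan £34.5 billion: reserves +£34.5B, deposits 0.
Currency deposit £54 billion: reserves +£54B, deposits +£54B.
OMO sale (to banks) £20 billion: reserves −£20B, deposits 0.
Asset sale (to non-banks) £14 billion: reserves −£14B, deposits −£14B.
Totals: Δreserves = +£54.5B, Δdeposits = +£40B.
Δrequired reserves = 10% × +£40B = +£4B.
Δexcess reserves = Δreserves − Δrequired = +£54.5B − (+£4B) = +£50.5 billion.

+£50.5 billion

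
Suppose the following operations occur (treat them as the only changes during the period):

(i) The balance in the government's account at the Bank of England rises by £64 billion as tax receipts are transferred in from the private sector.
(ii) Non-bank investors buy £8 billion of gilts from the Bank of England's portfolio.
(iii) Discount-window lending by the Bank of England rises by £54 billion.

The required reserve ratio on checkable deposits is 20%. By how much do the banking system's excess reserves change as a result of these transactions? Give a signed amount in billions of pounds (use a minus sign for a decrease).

Government account inflow £64 billion: reserves −£64B, deposits −£64B.
Asset sale (to non-banks) £8 billion: reserves −£8B, deposits −£8B.
Discount-window loan £54 billion: reserves +£54B, deposits 0.
Totals: Δreserves = −£18B, Δdeposits = −£72B.
Δrequired reserves = 20% × −£72B = −£14.4B.
Δexcess reserves = Δreserves − Δrequired = −£18B − (−£14.4B) = -£3.6 billion.

-£3.6 billion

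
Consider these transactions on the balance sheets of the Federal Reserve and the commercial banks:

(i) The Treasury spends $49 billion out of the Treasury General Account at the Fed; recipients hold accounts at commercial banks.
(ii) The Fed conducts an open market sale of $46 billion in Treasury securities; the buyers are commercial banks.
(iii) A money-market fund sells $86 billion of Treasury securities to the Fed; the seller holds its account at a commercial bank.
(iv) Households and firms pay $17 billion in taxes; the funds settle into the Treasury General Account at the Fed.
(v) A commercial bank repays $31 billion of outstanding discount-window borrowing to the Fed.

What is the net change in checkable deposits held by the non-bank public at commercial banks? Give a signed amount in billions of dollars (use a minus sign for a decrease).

+$118 billion

Government spending $49 billion: non-bank counterparties' bank balances rise → +$49B.
OMO sale (to banks) $46 billion: the counterparty is a bank, so public deposits are unchanged → 0.
Asset purchase (from non-banks) $86 billion: non-bank counterparties' bank balances rise → +$86B.
Government account inflow $17 billion: non-bank counterparties' bank balances fall → −$17B.
Discount-window repayment $31 billion: the counterparty is a bank, so public deposits are unchanged → 0.
Net: 49 + 0 + 86 − 17 + 0 = +$118 billion.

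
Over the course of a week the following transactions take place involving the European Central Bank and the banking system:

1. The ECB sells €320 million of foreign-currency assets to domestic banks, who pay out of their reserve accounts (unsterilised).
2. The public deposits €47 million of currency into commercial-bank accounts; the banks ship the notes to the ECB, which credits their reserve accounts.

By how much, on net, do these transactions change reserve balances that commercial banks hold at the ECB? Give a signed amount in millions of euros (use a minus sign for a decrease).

-€273 million

ECB balance sheet:
  Assets:      Foreign assets −€320M
  Liabilities: Bank reserves −€273M, Currency in circulation −€47M
So the change in reserve balances that commercial banks hold at the ECB is -€273 million.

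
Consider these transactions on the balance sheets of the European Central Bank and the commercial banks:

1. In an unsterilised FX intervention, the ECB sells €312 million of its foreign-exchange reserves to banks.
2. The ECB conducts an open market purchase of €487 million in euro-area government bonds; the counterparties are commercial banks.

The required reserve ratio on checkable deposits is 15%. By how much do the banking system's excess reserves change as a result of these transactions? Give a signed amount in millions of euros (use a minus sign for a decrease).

+€175 million

FX sale €312 million: reserves −€312M, deposits 0.
OMO purchase (from banks) €487 million: reserves +€487M, deposits 0.
Totals: Δreserves = +€175M, Δdeposits = 0.
Δrequired reserves = 15% × 0 = 0.
Δexcess reserves = Δreserves − Δrequired = +€175M − (0) = +€175 million.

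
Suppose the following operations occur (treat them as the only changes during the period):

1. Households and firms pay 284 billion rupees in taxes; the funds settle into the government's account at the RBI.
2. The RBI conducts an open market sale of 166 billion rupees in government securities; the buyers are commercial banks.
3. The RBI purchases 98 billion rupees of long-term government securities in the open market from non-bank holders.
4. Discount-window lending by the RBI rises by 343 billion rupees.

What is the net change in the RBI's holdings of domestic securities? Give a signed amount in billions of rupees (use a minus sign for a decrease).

Government account inflow 284 billion rupees: the RBI's securities portfolio is untouched → 0.
OMO sale (to banks) 166 billion rupees: securities removed from the RBI's portfolio → −166B.
Asset purchase (from non-banks) 98 billion rupees: securities added to the RBI's portfolio → +98B.
Discount-window loan 343 billion rupees: the RBI's securities portfolio is untouched → 0.
Net: 0 − 166 + 98 + 0 = -68 billion.

-68 billion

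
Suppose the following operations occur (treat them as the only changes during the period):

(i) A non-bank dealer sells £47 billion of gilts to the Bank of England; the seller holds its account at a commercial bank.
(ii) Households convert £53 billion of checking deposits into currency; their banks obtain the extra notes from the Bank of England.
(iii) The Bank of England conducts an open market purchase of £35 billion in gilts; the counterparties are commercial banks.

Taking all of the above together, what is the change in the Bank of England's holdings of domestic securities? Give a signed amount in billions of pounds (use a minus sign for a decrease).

Asset purchase (from non-banks) £47 billion: securities added to the Bank of England's portfolio → +£47B.
Currency withdrawal £53 billion: the Bank of England's securities portfolio is untouched → 0.
OMO purchase (from banks) £35 billion: securities added to the Bank of England's portfolio → +£35B.
Net: 47 + 0 + 35 = +£82 billion.

+£82 billion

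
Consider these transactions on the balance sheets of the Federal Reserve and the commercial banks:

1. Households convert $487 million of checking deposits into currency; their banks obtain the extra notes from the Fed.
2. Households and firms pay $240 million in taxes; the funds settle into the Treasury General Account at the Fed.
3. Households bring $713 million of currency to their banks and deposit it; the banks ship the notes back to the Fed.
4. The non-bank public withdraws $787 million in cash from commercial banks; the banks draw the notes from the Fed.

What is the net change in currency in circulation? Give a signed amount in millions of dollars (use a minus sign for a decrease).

+$561 million

Fed balance sheet:
  Assets:      no change
  Liabilities: Bank reserves −$801M, Currency in circulation +$561M, Government deposits +$240M
Commercial banking system:
  Assets:      Reserves at CB −$801M
  Liabilities: Checkable deposits −$801M
So the change in currency in circulation is +$561 million.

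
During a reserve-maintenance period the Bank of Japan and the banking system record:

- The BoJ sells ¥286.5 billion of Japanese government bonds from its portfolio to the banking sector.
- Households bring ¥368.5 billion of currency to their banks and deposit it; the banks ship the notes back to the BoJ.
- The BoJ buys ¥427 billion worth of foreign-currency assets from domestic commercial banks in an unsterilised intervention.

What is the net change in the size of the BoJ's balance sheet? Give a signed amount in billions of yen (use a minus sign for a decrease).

+¥140.5 billion

OMO sale (to banks) ¥286.5 billion: a BoJ asset is shed → −¥286.5B.
Currency deposit ¥368.5 billion: only the composition of liabilities changes → 0.
FX purchase ¥427 billion: a BoJ asset is acquired → +¥427B.
Net: −286.5 + 0 + 427 = +¥140.5 billion.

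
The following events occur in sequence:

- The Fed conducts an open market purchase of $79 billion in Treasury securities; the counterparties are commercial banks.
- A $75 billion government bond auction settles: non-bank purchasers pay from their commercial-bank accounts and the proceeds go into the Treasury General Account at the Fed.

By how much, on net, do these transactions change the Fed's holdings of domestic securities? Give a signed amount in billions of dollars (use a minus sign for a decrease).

+$79 billion

OMO purchase (from banks) $79 billion: securities added to the Fed's portfolio → +$79B.
Government account inflow $75 billion: the Fed's securities portfolio is untouched → 0.
Net: 79 + 0 = +$79 billion.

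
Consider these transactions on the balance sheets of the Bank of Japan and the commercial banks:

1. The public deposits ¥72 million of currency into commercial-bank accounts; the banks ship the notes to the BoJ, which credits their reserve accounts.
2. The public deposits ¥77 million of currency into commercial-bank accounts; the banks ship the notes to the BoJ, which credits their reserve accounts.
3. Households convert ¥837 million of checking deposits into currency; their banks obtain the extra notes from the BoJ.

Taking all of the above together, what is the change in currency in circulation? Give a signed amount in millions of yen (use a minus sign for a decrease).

+¥688 million

Currency deposit ¥72 million: notes return to the central bank → −¥72M.
Currency deposit ¥77 million: notes return to the central bank → −¥77M.
Currency withdrawal ¥837 million: notes leave the central bank → +¥837M.
Net: −72 − 77 + 837 = +¥688 million.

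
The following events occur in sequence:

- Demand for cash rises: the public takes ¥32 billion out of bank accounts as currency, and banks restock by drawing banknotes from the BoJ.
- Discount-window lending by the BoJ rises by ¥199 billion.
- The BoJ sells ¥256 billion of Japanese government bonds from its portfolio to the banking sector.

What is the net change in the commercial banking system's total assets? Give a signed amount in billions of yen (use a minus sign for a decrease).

+¥167 billion

Currency withdrawal ¥32 billion: bank balance sheets shrink → −¥32B.
Discount-window loan ¥199 billion: bank balance sheets expand → +¥199B.
OMO sale (to banks) ¥256 billion: just an asset swap on bank balance sheets → 0.
Net: −32 + 199 + 0 = +¥167 billion.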